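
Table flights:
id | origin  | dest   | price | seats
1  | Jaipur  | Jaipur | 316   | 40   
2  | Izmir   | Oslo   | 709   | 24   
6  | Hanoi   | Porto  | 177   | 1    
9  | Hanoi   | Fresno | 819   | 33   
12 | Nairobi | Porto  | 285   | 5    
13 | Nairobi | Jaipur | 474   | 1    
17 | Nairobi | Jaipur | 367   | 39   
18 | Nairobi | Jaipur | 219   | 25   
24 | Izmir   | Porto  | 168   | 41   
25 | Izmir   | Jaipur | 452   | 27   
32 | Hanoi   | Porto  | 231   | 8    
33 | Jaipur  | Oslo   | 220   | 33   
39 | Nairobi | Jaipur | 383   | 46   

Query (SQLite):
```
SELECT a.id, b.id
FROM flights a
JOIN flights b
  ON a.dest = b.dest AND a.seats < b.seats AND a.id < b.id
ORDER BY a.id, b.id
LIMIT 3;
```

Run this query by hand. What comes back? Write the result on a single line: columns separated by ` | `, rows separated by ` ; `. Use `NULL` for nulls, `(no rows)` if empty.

1 | 39 ; 2 | 33 ; 6 | 12

Pairs (a,b) with same dest, a.seats < b.seats, a.id < b.id.
dest groups: Fresno:{9} Jaipur:{1,13,17,18,25,39} Oslo:{2,33} Porto:{6,12,24,32}
Ordered by (a.id, b.id); first 3.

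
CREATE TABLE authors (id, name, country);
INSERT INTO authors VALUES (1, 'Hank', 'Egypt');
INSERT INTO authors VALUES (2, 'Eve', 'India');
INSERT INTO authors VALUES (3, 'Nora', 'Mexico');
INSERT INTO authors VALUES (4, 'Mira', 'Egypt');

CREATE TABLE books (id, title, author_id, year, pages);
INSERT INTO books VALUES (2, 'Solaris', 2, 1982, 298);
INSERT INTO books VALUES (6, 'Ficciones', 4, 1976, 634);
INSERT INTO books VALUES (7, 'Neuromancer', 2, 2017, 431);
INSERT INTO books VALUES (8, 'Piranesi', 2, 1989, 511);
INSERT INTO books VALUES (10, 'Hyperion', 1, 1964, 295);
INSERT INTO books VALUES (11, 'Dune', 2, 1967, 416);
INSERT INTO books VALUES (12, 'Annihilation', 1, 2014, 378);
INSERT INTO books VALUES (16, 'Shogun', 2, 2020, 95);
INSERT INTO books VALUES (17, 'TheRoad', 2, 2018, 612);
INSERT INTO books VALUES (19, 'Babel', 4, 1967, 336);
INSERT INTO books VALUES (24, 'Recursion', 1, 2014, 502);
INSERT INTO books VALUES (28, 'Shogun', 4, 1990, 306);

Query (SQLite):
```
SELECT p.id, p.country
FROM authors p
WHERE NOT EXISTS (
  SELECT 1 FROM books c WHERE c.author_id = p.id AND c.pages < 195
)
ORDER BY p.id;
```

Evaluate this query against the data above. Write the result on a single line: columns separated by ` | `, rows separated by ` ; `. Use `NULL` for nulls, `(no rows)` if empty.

1 | Egypt ; 3 | Mexico ; 4 | Egypt

For each authors row, check whether any books with matching author_id has pages < 195.
Keep rows where that is false.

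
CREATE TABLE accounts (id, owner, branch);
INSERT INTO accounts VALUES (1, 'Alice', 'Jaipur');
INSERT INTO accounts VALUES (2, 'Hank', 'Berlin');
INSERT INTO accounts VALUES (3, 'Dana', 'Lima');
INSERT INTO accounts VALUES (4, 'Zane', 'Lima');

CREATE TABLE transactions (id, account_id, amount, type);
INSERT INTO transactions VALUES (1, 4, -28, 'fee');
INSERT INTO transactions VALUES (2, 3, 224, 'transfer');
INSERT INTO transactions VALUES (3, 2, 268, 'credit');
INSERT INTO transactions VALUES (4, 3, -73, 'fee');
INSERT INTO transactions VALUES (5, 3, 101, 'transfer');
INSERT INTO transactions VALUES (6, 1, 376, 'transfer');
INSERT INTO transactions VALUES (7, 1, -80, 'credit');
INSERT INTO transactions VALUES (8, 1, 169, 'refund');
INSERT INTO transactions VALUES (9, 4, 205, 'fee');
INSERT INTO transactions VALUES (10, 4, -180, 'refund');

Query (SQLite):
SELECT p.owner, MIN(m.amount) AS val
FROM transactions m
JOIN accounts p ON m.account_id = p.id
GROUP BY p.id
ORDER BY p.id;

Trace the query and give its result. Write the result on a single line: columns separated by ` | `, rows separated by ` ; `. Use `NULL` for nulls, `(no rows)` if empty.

Join each transactions row to its accounts via account_id.
Group joined rows by accounts.id; compute MIN(m.amount) per group.
  1: ids {6, 7, 8} → MIN(m.amount)=-80
  2: ids {3} → MIN(m.amount)=268
  3: ids {2, 4, 5} → MIN(m.amount)=-73
  4: ids {1, 9, 10} → MIN(m.amount)=-180

Alice | -80 ; Hank | 268 ; Dana | -73 ; Zane | -180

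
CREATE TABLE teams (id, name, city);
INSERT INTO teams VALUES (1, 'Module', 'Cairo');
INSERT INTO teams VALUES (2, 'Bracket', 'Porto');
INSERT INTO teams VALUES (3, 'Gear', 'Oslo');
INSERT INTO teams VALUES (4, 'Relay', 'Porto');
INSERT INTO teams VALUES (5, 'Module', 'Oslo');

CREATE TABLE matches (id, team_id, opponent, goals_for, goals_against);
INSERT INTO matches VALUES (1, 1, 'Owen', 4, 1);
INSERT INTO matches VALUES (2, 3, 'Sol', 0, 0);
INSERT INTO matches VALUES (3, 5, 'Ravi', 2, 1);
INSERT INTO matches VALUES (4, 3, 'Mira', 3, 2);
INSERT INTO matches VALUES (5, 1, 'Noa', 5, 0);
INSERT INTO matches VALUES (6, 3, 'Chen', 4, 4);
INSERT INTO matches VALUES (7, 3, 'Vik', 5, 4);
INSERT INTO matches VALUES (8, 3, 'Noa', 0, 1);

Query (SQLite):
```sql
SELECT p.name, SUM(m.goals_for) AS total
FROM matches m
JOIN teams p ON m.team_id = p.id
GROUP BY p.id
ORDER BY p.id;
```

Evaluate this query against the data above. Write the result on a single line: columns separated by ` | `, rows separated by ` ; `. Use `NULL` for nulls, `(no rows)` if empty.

Module | 9 ; Gear | 12 ; Module | 2

Join each matches row to its teams via team_id.
Group joined rows by teams.id; compute SUM(m.goals_for) per group.
  1: ids {1, 5} → SUM(m.goals_for)=9
  3: ids {2, 4, 6, 7, 8} → SUM(m.goals_for)=12
  5: ids {3} → SUM(m.goals_for)=2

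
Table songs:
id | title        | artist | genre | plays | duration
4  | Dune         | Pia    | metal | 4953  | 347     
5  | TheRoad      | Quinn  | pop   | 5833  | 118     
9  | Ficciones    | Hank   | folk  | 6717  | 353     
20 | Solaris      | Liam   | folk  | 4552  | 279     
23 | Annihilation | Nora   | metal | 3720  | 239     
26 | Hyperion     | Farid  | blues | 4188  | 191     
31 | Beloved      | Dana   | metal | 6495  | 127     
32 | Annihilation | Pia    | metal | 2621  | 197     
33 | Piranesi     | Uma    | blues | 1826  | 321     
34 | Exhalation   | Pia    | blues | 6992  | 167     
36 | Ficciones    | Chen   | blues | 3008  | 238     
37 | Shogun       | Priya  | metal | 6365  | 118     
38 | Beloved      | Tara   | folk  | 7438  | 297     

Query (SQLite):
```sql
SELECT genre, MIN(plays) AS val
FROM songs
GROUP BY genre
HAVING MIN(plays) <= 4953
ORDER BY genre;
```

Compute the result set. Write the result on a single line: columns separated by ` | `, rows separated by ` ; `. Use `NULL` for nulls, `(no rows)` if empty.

Partition songs by genre; compute MIN(plays) within each group.
HAVING: keep groups where MIN(plays) <= 4953.
  blues: ids {26, 33, 34, 36} → MIN(plays)=1826
  folk: ids {9, 20, 38} → MIN(plays)=4552
  metal: ids {4, 23, 31, 32, 37} → MIN(plays)=2621
  pop: ids {5} → MIN(plays)=5833

blues | 1826 ; folk | 4552 ; metal | 2621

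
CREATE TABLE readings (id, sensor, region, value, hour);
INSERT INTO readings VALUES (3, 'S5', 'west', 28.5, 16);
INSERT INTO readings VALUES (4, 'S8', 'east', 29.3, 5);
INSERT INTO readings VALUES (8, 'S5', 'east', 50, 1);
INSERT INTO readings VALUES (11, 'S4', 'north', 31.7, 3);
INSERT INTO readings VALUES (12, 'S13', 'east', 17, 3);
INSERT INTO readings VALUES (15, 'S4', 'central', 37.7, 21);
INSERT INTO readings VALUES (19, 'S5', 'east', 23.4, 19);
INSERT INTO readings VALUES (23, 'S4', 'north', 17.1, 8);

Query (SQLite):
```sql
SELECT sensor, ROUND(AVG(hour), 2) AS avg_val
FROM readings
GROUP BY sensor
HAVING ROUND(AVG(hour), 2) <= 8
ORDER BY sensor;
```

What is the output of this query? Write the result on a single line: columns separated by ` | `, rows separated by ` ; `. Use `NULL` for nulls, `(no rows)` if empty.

Partition readings by sensor; compute ROUND(AVG(hour), 2) within each group.
HAVING: keep groups where ROUND(AVG(hour), 2) <= 8.
  S13: ids {12} → ROUND(AVG(hour), 2)=3
  S4: ids {11, 15, 23} → ROUND(AVG(hour), 2)=10.67
  S5: ids {3, 8, 19} → ROUND(AVG(hour), 2)=12
  S8: ids {4} → ROUND(AVG(hour), 2)=5

S13 | 3 ; S8 | 5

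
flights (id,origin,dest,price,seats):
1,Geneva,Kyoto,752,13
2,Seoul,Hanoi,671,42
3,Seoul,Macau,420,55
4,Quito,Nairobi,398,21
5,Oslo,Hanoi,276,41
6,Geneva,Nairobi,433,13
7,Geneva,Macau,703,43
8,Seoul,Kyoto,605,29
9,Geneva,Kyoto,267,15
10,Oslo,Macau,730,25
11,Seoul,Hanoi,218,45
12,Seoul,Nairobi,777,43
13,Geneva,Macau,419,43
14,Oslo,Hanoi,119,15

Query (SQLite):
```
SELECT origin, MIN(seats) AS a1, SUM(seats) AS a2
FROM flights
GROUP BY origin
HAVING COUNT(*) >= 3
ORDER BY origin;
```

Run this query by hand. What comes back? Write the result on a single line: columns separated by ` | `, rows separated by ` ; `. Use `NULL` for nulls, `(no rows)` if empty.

Group flights by origin.
Per group compute: MIN(seats), SUM(seats).
HAVING: drop groups with fewer than 3 rows.
  Geneva: ids {1, 6, 7, 9, 13} → MIN(seats)=13, SUM(seats)=127
  Oslo: ids {5, 10, 14} → MIN(seats)=15, SUM(seats)=81
  Quito: ids {4} → MIN(seats)=21, SUM(seats)=21
  Seoul: ids {2, 3, 8, 11, 12} → MIN(seats)=29, SUM(seats)=214

Geneva | 13 | 127 ; Oslo | 15 | 81 ; Seoul | 29 | 214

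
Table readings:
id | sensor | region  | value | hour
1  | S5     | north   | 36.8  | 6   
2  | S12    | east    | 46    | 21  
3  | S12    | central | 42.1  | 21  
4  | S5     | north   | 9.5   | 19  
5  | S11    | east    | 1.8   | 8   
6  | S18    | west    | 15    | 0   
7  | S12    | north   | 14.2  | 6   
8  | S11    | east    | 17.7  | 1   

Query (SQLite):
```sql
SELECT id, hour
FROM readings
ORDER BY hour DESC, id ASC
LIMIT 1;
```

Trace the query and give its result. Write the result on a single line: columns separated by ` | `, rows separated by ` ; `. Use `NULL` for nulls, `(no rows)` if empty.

2 | 21

Sort by hour desc, tiebreak id asc: (21, id=2), (21, id=3), (19, id=4), (8, id=5) …. Take first 1.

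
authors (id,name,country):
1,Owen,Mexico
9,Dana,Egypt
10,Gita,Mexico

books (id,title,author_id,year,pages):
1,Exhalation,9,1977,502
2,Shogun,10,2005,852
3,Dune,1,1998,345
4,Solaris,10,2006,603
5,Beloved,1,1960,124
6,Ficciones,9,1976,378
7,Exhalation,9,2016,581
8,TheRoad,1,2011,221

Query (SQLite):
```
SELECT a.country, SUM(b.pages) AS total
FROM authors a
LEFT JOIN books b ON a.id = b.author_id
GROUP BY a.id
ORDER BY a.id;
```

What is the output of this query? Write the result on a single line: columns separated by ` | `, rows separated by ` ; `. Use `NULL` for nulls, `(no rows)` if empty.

Mexico | 690 ; Egypt | 1461 ; Mexico | 1455

LEFT JOIN keeps every authors row; unmatched ones get NULL for books columns.
Group by authors.id and compute SUM(b.pages). SUM over an all-NULL group is NULL.
  1: ids {3, 5, 8} → SUM(b.pages)=690
  9: ids {1, 6, 7} → SUM(b.pages)=1461
  10: ids {2, 4} → SUM(b.pages)=1455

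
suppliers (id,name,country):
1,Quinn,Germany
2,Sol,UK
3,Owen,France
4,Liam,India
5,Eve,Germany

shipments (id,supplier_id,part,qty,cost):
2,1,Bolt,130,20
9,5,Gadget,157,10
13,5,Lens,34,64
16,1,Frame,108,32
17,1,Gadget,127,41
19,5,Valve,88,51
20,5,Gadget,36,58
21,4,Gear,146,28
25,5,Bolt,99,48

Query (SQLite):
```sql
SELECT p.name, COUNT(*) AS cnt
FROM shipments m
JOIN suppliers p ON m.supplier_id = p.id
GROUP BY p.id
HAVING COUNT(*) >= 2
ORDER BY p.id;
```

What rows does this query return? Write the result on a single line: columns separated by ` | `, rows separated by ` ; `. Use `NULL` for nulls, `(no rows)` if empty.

Join each shipments row to its suppliers via supplier_id.
Group joined rows by suppliers.id; compute COUNT(*) per group.
HAVING: keep groups with count ≥ 2.
  1: ids {2, 16, 17} → COUNT(*)=3
  4: ids {21} → COUNT(*)=1
  5: ids {9, 13, 19, 20, 25} → COUNT(*)=5

Quinn | 3 ; Eve | 5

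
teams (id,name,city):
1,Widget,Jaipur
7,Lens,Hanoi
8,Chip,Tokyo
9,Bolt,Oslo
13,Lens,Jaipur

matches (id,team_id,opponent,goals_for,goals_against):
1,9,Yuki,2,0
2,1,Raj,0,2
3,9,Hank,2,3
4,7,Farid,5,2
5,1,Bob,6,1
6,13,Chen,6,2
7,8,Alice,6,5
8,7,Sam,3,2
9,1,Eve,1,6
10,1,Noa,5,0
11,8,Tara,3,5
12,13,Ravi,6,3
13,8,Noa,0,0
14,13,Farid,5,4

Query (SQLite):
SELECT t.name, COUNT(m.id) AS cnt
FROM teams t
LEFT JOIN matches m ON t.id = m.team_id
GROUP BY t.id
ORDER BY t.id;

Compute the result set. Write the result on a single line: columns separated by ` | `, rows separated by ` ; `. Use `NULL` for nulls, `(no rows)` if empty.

Widget | 4 ; Lens | 2 ; Chip | 3 ; Bolt | 2 ; Lens | 3

LEFT JOIN keeps every teams row; unmatched ones get NULL for matches columns.
Group by teams.id and compute COUNT(m.id). COUNT(col) of an all-NULL group is 0.
  1: ids {2, 5, 9, 10} → COUNT(m.id)=4
  7: ids {4, 8} → COUNT(m.id)=2
  8: ids {7, 11, 13} → COUNT(m.id)=3
  9: ids {1, 3} → COUNT(m.id)=2
  13: ids {6, 12, 14} → COUNT(m.id)=3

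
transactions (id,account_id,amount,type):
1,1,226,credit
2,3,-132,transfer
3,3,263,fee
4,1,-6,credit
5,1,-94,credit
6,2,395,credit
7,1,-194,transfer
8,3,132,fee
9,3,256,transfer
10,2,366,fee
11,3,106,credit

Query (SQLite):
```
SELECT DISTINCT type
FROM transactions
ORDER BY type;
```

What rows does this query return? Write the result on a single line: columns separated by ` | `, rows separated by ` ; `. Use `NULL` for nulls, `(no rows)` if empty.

Collect distinct type values from transactions.

credit ; fee ; transfer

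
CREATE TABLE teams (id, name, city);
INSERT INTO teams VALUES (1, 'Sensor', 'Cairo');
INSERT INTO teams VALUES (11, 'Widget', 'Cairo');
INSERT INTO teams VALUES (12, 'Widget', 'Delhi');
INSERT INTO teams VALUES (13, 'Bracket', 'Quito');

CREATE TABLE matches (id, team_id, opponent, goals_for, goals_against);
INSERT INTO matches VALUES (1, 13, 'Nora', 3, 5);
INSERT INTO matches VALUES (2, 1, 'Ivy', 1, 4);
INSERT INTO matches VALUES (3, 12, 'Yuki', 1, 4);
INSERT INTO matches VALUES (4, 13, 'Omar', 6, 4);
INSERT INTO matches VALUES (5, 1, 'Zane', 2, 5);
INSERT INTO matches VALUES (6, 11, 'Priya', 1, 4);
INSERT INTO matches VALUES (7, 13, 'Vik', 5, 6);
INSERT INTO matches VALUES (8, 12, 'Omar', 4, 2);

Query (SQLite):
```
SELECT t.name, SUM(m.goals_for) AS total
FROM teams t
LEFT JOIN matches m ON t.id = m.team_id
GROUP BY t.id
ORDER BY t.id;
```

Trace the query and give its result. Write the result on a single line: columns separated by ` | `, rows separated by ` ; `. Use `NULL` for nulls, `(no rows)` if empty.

LEFT JOIN keeps every teams row; unmatched ones get NULL for matches columns.
Group by teams.id and compute SUM(m.goals_for). SUM over an all-NULL group is NULL.
  1: ids {2, 5} → SUM(m.goals_for)=3
  11: ids {6} → SUM(m.goals_for)=1
  12: ids {3, 8} → SUM(m.goals_for)=5
  13: ids {1, 4, 7} → SUM(m.goals_for)=14

Sensor | 3 ; Widget | 1 ; Widget | 5 ; Bracket | 14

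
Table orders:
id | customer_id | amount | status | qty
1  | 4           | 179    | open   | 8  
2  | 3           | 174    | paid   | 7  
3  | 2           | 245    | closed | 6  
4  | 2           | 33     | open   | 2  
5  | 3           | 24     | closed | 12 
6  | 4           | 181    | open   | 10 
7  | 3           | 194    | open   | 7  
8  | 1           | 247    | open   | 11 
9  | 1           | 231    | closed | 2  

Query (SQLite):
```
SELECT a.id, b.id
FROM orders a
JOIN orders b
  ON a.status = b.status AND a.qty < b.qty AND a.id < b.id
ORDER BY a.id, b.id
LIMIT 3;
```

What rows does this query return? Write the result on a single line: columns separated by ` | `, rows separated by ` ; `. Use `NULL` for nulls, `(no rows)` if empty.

1 | 6 ; 1 | 8 ; 3 | 5

Pairs (a,b) with same status, a.qty < b.qty, a.id < b.id.
status groups: closed:{3,5,9} open:{1,4,6,7,8} paid:{2}
Ordered by (a.id, b.id); first 3.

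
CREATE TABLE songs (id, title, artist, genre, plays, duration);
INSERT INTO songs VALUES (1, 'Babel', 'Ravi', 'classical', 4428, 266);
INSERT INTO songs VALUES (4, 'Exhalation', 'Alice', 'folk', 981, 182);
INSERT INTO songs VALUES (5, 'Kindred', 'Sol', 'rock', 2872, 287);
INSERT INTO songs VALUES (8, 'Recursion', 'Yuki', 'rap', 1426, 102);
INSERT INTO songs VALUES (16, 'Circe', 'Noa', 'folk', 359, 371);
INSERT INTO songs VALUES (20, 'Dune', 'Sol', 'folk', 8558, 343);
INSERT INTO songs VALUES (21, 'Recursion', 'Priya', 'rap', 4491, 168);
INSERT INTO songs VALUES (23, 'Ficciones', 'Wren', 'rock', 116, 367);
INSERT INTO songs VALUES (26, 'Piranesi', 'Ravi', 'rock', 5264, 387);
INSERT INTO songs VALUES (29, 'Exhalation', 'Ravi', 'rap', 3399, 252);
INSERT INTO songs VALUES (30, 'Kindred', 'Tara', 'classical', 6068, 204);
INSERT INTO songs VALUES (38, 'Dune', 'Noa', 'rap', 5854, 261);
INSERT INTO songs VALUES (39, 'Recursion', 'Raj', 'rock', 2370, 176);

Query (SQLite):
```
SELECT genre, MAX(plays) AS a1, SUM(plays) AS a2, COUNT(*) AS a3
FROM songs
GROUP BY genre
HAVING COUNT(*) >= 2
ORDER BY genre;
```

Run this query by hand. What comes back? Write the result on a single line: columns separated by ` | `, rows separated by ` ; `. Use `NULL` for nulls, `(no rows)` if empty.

classical | 6068 | 10496 | 2 ; folk | 8558 | 9898 | 3 ; rap | 5854 | 15170 | 4 ; rock | 5264 | 10622 | 4

Group songs by genre.
Per group compute: MAX(plays), SUM(plays), COUNT(*).
HAVING: drop groups with fewer than 2 rows.
  classical: ids {1, 30} → MAX(plays)=6068, SUM(plays)=10496, COUNT(*)=2
  folk: ids {4, 16, 20} → MAX(plays)=8558, SUM(plays)=9898, COUNT(*)=3
  rap: ids {8, 21, 29, 38} → MAX(plays)=5854, SUM(plays)=15170, COUNT(*)=4
  rock: ids {5, 23, 26, 39} → MAX(plays)=5264, SUM(plays)=10622, COUNT(*)=4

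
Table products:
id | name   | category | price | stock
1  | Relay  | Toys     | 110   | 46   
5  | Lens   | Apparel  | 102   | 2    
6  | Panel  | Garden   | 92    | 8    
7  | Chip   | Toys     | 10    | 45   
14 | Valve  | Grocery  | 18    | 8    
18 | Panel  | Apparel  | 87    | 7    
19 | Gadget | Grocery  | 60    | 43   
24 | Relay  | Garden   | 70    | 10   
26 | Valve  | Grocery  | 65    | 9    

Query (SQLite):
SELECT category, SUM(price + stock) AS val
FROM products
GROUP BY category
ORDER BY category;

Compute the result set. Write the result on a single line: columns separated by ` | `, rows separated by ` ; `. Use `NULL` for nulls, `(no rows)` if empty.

For each row compute price + stock.
Group by category; take SUM of the expression per group.
  Apparel: ids {5, 18} → SUM(price + stock)=198
  Garden: ids {6, 24} → SUM(price + stock)=180
  Grocery: ids {14, 19, 26} → SUM(price + stock)=203
  Toys: ids {1, 7} → SUM(price + stock)=211

Apparel | 198 ; Garden | 180 ; Grocery | 203 ; Toys | 211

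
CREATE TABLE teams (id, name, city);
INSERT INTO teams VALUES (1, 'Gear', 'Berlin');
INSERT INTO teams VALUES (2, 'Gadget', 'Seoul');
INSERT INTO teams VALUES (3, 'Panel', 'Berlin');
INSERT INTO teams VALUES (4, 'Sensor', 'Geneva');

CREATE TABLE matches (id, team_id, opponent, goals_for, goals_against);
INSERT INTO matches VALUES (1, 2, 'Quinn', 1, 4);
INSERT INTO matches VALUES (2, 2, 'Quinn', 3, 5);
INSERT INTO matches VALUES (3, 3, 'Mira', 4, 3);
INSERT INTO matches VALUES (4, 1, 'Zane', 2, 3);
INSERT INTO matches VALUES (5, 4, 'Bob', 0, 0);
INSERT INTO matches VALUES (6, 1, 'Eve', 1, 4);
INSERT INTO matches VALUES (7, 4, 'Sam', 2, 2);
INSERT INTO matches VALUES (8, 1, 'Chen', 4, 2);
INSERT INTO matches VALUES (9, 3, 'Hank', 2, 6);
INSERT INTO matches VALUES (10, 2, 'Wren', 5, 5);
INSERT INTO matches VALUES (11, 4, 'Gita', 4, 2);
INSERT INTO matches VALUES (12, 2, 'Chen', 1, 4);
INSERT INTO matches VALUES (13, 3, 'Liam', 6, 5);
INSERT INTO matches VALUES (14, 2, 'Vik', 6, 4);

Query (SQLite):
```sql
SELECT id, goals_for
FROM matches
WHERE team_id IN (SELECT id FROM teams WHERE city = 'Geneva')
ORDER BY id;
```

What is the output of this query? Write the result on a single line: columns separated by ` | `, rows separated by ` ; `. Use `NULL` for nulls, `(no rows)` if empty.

5 | 0 ; 7 | 2 ; 11 | 4

Inner query: teams.id where city = 'Geneva'.
Outer: keep matches rows whose team_id is in that set.
Inner query → {4}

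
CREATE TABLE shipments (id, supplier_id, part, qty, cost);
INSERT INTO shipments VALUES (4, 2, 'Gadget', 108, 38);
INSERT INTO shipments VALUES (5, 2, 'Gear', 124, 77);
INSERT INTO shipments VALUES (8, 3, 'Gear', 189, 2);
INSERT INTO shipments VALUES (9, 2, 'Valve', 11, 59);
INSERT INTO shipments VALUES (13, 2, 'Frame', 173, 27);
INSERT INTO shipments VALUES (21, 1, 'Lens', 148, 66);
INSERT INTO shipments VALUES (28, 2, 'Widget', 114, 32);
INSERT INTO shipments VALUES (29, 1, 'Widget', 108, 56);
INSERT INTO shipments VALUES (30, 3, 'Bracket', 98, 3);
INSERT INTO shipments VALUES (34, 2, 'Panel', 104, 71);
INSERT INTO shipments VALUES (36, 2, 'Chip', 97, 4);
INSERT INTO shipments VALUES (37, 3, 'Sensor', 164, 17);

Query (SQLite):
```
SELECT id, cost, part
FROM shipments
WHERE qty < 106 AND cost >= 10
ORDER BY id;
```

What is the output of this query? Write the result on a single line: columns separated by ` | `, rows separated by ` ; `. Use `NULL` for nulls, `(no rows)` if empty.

9 | 59 | Valve ; 34 | 71 | Panel

qty < 106: ids {9, 30, 34, 36}
cost >= 10: ids {4, 5, 9, 13, 21, 28, 29, 34, 37}
Combine with AND.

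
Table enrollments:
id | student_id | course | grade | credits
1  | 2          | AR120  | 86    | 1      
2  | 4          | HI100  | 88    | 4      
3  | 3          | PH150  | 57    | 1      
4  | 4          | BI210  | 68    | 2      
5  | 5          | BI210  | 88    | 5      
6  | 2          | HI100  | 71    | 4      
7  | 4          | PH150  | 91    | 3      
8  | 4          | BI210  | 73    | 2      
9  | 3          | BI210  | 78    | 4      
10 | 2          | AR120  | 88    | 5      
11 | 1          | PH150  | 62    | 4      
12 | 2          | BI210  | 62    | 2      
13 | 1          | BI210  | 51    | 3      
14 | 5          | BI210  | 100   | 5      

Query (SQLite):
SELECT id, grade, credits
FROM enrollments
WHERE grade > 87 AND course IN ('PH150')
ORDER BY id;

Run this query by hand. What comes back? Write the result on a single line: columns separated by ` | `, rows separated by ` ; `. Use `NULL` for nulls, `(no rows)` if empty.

7 | 91 | 3

grade > 87: ids {2, 5, 7, 10, 14}
course IN ('PH150'): ids {3, 7, 11}
Combine with AND.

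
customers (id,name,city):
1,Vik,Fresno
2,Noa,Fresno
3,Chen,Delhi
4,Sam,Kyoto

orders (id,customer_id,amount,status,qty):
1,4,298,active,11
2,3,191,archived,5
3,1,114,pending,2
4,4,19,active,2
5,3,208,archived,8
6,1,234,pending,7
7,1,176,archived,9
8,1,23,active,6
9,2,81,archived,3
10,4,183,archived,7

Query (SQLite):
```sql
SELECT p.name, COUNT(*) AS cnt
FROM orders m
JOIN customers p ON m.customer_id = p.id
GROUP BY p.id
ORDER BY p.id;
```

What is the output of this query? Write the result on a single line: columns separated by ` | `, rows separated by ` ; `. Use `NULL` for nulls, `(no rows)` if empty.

Join each orders row to its customers via customer_id.
Group joined rows by customers.id; compute COUNT(*) per group.
  1: ids {3, 6, 7, 8} → COUNT(*)=4
  2: ids {9} → COUNT(*)=1
  3: ids {2, 5} → COUNT(*)=2
  4: ids {1, 4, 10} → COUNT(*)=3

Vik | 4 ; Noa | 1 ; Chen | 2 ; Sam | 3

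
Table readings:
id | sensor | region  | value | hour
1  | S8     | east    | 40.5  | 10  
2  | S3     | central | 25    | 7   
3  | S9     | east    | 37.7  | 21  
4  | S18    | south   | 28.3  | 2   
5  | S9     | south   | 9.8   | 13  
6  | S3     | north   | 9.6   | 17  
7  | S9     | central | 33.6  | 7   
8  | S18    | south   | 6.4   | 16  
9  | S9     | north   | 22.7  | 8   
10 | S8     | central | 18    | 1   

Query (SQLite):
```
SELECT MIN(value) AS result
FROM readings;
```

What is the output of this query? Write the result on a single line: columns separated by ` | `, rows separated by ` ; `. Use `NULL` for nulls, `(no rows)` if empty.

6.4

All value values: [40.5, 25, 37.7, 28.3, 9.8, 9.6, 33.6, 6.4, 22.7, 18].
MIN of non-NULL values = 6.4.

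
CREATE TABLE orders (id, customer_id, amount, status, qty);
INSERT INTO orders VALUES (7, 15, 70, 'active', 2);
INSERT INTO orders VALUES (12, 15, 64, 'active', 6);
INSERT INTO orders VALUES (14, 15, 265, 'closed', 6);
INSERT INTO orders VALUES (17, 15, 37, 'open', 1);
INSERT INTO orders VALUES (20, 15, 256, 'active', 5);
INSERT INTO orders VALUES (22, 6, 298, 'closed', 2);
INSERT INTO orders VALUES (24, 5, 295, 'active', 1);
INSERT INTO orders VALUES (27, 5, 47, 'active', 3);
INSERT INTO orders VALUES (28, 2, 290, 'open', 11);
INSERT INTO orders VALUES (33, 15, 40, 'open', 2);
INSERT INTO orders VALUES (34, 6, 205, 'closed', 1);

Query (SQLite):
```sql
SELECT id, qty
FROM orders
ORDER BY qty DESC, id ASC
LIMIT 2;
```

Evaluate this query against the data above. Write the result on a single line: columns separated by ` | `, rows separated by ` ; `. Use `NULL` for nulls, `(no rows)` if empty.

Sort by qty desc, tiebreak id asc: (11, id=28), (6, id=12), (6, id=14), (5, id=20), (3, id=27) …. Take first 2.

28 | 11 ; 12 | 6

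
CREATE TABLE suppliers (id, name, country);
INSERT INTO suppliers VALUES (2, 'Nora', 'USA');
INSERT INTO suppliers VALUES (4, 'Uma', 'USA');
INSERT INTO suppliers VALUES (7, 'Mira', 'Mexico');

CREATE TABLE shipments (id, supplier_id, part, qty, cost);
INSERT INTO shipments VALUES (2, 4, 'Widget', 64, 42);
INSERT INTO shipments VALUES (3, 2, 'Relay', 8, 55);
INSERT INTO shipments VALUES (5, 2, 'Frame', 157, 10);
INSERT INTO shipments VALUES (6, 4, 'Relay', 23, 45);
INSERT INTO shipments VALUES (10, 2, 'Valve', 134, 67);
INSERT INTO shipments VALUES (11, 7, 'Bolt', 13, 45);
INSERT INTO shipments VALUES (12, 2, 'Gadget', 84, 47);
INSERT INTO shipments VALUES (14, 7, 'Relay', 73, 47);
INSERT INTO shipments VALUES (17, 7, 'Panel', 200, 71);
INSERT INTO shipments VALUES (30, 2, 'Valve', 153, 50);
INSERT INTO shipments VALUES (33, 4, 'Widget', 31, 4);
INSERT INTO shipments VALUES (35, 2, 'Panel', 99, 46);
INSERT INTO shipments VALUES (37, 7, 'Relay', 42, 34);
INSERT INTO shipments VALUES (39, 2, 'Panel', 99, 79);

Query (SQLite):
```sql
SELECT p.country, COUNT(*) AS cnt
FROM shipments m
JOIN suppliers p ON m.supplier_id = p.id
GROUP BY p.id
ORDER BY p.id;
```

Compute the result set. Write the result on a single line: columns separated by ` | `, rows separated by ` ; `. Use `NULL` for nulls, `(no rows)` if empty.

Join each shipments row to its suppliers via supplier_id.
Group joined rows by suppliers.id; compute COUNT(*) per group.
  2: ids {3, 5, 10, 12, 30, 35, 39} → COUNT(*)=7
  4: ids {2, 6, 33} → COUNT(*)=3
  7: ids {11, 14, 17, 37} → COUNT(*)=4

USA | 7 ; USA | 3 ; Mexico | 4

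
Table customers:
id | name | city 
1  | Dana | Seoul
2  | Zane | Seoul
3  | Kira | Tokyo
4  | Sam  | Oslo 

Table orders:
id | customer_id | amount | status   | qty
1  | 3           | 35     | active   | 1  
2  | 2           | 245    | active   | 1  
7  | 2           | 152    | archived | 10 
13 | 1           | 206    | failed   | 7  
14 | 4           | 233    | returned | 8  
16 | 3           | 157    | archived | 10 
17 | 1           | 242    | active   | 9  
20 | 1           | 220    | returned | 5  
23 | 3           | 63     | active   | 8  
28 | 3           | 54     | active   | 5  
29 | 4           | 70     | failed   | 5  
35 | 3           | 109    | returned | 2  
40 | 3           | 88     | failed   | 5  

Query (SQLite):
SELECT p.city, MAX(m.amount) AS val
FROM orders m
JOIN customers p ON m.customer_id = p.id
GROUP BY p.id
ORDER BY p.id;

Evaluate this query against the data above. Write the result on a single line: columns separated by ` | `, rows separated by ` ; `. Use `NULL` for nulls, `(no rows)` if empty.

Join each orders row to its customers via customer_id.
Group joined rows by customers.id; compute MAX(m.amount) per group.
  1: ids {13, 17, 20} → MAX(m.amount)=242
  2: ids {2, 7} → MAX(m.amount)=245
  3: ids {1, 16, 23, 28, 35, 40} → MAX(m.amount)=157
  4: ids {14, 29} → MAX(m.amount)=233

Seoul | 242 ; Seoul | 245 ; Tokyo | 157 ; Oslo | 233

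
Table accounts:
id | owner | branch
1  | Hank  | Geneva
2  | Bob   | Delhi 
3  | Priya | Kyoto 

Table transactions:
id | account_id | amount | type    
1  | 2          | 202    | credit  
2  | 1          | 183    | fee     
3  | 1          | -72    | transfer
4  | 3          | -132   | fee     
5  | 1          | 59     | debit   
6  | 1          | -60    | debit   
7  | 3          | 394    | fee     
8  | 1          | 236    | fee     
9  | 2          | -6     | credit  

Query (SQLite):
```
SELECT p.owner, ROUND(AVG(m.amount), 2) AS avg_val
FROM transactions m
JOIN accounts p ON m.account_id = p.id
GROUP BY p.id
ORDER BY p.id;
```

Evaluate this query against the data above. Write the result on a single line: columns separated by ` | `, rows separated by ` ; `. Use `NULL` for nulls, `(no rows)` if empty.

Join each transactions row to its accounts via account_id.
Group joined rows by accounts.id; compute ROUND(AVG(m.amount), 2) per group.
  1: ids {2, 3, 5, 6, 8} → ROUND(AVG(m.amount), 2)=69.2
  2: ids {1, 9} → ROUND(AVG(m.amount), 2)=98
  3: ids {4, 7} → ROUND(AVG(m.amount), 2)=131

Hank | 69.2 ; Bob | 98 ; Priya | 131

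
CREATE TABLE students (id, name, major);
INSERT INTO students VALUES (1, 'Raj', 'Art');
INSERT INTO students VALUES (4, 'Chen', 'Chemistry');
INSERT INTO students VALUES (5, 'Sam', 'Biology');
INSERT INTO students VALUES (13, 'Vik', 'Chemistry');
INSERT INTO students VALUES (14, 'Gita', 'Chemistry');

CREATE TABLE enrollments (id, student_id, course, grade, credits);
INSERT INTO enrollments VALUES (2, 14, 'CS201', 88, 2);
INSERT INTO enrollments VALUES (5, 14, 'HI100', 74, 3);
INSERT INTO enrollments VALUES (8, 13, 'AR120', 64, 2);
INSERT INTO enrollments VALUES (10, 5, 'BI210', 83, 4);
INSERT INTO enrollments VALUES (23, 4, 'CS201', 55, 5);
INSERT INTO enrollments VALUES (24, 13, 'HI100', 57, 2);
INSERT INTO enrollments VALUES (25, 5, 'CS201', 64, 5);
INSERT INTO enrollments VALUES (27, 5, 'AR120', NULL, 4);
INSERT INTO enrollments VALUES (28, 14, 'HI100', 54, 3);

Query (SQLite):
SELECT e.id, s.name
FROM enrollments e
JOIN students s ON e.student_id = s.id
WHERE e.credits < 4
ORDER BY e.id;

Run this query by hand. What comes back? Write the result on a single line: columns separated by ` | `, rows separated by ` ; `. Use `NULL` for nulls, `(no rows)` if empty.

Each enrollments row matches the students row where student_id = students.id.
Then keep rows with e.credits < 4.

2 | Gita ; 5 | Gita ; 8 | Vik ; 24 | Vik ; 28 | Gita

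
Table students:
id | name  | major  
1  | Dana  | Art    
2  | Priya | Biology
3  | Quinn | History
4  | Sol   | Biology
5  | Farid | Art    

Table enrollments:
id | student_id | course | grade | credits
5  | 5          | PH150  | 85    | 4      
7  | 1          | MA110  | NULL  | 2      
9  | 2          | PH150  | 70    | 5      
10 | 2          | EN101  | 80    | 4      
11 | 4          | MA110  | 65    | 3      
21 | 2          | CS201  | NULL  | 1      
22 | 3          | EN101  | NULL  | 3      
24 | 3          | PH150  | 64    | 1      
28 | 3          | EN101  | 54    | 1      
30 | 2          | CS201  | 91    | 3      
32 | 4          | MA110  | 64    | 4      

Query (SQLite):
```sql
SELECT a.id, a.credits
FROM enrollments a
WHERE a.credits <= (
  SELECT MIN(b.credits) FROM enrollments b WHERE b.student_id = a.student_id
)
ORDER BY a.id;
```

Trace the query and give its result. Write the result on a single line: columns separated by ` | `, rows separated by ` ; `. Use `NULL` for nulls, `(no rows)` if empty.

5 | 4 ; 7 | 2 ; 11 | 3 ; 21 | 1 ; 24 | 1 ; 28 | 1

For each enrollments row a, compute MIN(credits) over rows sharing a.student_id.
Keep row a if a.credits <= that per-group MIN.
  student_id=1: MIN(credits) = 2
  student_id=2: MIN(credits) = 1
  student_id=3: MIN(credits) = 1
  student_id=4: MIN(credits) = 3
  student_id=5: MIN(credits) = 4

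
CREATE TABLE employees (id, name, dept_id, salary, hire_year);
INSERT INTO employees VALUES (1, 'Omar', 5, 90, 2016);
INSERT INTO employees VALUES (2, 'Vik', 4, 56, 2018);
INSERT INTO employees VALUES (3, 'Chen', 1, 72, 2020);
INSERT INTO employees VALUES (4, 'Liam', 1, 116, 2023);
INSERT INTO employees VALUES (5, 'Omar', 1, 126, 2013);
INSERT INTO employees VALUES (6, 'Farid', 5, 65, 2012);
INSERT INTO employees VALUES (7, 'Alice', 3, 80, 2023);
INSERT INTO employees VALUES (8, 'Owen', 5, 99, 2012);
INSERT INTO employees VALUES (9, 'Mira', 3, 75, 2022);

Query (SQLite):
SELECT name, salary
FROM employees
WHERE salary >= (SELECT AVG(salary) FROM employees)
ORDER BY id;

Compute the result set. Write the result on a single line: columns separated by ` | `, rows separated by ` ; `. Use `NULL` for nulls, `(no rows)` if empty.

Omar | 90 ; Liam | 116 ; Omar | 126 ; Owen | 99

Scalar subquery: AVG(salary) over all employees rows = 86.555556 (≈; comparison uses full precision).
Keep rows where salary >= that value.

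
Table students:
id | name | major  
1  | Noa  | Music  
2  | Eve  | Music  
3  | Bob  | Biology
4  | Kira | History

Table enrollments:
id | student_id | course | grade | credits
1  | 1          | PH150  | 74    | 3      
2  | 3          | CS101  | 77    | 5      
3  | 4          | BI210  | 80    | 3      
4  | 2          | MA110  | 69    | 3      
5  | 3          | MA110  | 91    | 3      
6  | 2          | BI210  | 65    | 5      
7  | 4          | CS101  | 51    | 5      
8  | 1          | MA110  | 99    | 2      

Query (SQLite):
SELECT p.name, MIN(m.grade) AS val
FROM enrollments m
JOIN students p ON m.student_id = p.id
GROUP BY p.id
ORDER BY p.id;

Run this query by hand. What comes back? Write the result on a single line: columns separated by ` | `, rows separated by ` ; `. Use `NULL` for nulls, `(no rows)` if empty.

Noa | 74 ; Eve | 65 ; Bob | 77 ; Kira | 51

Join each enrollments row to its students via student_id.
Group joined rows by students.id; compute MIN(m.grade) per group.
  1: ids {1, 8} → MIN(m.grade)=74
  2: ids {4, 6} → MIN(m.grade)=65
  3: ids {2, 5} → MIN(m.grade)=77
  4: ids {3, 7} → MIN(m.grade)=51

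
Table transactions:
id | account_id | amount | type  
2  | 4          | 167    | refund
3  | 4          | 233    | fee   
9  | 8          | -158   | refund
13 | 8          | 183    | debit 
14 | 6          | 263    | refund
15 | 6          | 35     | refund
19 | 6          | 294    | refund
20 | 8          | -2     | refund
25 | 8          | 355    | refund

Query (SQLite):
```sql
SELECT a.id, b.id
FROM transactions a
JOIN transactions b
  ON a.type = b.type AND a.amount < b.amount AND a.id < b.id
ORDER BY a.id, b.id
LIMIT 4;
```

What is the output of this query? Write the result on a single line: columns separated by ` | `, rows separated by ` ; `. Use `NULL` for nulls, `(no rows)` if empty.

2 | 14 ; 2 | 19 ; 2 | 25 ; 9 | 14

Pairs (a,b) with same type, a.amount < b.amount, a.id < b.id.
type groups: debit:{13} fee:{3} refund:{2,9,14,15,19,20,25}
Ordered by (a.id, b.id); first 4.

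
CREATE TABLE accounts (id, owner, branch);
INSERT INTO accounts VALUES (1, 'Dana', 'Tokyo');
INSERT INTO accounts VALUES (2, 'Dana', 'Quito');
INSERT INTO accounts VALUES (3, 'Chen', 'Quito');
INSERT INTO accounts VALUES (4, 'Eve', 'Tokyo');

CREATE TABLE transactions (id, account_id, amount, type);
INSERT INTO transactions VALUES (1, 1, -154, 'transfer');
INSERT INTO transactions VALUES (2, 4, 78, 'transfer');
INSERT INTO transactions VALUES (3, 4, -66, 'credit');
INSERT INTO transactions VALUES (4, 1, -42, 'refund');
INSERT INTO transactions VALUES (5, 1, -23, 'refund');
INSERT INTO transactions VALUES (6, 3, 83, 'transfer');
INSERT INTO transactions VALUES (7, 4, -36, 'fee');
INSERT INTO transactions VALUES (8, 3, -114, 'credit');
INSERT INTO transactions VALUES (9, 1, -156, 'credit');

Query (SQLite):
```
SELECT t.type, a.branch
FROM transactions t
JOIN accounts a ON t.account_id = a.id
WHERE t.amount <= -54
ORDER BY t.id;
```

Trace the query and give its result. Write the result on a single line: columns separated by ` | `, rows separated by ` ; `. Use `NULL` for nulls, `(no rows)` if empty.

Each transactions row matches the accounts row where account_id = accounts.id.
Then keep rows with t.amount <= -54.

transfer | Tokyo ; credit | Tokyo ; credit | Quito ; credit | Tokyo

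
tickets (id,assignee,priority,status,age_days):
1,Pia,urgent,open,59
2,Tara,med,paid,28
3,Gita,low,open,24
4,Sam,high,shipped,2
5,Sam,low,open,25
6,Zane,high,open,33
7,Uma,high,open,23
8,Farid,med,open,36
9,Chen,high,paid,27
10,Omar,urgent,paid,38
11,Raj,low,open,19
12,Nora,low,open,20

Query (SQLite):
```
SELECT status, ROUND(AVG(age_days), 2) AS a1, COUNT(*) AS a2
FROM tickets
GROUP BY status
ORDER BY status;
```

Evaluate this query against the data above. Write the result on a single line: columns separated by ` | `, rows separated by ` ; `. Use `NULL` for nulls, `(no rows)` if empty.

open | 29.88 | 8 ; paid | 31 | 3 ; shipped | 2 | 1

Group tickets by status.
Per group compute: ROUND(AVG(age_days), 2), COUNT(*).
  open: ids {1, 3, 5, 6, 7, 8, 11, 12} → ROUND(AVG(age_days), 2)=29.88, COUNT(*)=8
  paid: ids {2, 9, 10} → ROUND(AVG(age_days), 2)=31, COUNT(*)=3
  shipped: ids {4} → ROUND(AVG(age_days), 2)=2, COUNT(*)=1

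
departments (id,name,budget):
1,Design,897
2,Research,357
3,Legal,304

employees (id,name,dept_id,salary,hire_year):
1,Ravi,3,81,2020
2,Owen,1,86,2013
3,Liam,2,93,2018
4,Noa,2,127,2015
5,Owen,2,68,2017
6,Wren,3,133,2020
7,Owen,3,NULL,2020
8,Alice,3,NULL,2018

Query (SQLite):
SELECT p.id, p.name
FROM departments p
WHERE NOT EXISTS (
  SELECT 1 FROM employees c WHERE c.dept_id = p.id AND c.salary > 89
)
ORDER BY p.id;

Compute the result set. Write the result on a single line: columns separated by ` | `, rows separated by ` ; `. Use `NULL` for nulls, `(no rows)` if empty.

1 | Design

For each departments row, check whether any employees with matching dept_id has salary > 89.
Keep rows where that is false.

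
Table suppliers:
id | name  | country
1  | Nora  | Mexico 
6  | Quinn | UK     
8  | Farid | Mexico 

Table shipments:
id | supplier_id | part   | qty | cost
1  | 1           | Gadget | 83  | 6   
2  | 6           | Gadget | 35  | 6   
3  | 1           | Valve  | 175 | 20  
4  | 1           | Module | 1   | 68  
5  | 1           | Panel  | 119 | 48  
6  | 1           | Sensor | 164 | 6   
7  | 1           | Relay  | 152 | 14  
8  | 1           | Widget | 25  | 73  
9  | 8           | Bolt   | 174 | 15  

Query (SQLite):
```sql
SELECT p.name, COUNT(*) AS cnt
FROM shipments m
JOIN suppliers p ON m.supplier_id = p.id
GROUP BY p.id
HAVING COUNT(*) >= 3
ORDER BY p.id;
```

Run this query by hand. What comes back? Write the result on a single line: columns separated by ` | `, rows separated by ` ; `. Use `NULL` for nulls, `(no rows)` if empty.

Join each shipments row to its suppliers via supplier_id.
Group joined rows by suppliers.id; compute COUNT(*) per group.
HAVING: keep groups with count ≥ 3.
  1: ids {1, 3, 4, 5, 6, 7, 8} → COUNT(*)=7
  6: ids {2} → COUNT(*)=1
  8: ids {9} → COUNT(*)=1

Nora | 7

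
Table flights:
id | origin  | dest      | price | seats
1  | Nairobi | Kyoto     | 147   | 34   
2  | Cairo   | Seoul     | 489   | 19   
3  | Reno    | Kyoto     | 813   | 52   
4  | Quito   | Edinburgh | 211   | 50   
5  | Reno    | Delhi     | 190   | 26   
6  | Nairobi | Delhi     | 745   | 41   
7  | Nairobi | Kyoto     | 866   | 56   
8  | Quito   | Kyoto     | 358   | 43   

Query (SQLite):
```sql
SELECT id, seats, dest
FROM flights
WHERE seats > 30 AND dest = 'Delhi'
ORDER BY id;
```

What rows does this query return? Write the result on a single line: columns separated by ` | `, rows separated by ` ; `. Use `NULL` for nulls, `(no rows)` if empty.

seats > 30: ids {1, 3, 4, 6, 7, 8}
dest = 'Delhi': ids {5, 6}
Combine with AND.

6 | 41 | Delhi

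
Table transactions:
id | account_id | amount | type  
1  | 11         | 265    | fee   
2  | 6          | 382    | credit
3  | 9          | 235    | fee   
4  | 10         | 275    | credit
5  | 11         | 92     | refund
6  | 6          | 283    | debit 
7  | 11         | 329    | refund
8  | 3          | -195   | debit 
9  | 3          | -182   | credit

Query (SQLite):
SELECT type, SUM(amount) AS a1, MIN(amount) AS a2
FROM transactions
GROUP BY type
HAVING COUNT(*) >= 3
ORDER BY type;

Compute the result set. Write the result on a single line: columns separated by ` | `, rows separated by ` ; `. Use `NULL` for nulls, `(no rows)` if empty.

credit | 475 | -182

Group transactions by type.
Per group compute: SUM(amount), MIN(amount).
HAVING: drop groups with fewer than 3 rows.
  credit: ids {2, 4, 9} → SUM(amount)=475, MIN(amount)=-182
  debit: ids {6, 8} → SUM(amount)=88, MIN(amount)=-195
  fee: ids {1, 3} → SUM(amount)=500, MIN(amount)=235
  refund: ids {5, 7} → SUM(amount)=421, MIN(amount)=92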